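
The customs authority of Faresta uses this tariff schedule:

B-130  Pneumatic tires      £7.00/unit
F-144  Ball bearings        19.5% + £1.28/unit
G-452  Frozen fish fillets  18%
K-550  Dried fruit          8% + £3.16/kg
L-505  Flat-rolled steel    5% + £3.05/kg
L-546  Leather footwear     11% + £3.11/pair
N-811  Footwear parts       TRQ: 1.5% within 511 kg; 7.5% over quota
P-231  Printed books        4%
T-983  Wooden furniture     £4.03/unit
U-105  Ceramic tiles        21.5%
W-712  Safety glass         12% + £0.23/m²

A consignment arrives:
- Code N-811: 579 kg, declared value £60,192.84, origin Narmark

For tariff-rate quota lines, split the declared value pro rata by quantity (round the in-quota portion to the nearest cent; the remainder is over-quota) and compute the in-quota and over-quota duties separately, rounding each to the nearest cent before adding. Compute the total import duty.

£1,327.05

Line 1 (N-811, Narmark, 579 kg, £60,192.84):
Code N-811 is under a tariff-rate quota (threshold 511 kg). In-quota: 511 kg at 1.5%; over-quota: 68 kg at 7.5%.
Pro-rata value split: in-quota = £60,192.84 × 511/579 = £53,123.56; over-quota = £60,192.84 − £53,123.56 = £7,069.28.
In-quota duty = £53,123.56 × 1.5% = £796.85. Over-quota duty = £7,069.28 × 7.5% = £530.20.
Line duty = £796.85 + £530.20 = £1,327.05.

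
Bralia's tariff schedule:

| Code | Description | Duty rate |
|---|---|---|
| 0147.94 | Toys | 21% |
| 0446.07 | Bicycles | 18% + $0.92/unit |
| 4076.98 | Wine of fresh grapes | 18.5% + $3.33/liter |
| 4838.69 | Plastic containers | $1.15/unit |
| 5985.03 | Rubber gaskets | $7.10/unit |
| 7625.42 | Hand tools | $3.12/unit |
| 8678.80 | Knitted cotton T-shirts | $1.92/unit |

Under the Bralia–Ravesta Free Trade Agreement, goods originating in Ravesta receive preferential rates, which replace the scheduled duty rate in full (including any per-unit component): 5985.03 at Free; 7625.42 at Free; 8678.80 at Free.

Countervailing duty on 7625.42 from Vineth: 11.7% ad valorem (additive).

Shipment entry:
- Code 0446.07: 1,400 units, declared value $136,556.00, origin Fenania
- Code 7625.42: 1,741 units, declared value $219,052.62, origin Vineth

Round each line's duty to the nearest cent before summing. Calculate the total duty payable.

Line 1 (0446.07, Fenania, 1,400 units, $136,556.00):
Base rate for 0446.07 is 18% + $0.92/unit.
Duty = $136,556.00 × 18% + 1,400 × $0.92 = $25,868.08.
Line 2 (7625.42, Vineth, 1,741 units, $219,052.62):
Base rate for 7625.42 is $3.12/unit.
7625.42 has an FTA preferential rate, but origin Vineth is not Ravesta; base rate stands.
Additional duty on 7625.42 from Vineth: +11.7% ad valorem. Applied ad valorem rate = 11.7%.
Duty = $219,052.62 × 11.7% + 1,741 × $3.12 = $31,061.08.
Total = $25,868.08 + $31,061.08 = $56,929.16.

$56,929.16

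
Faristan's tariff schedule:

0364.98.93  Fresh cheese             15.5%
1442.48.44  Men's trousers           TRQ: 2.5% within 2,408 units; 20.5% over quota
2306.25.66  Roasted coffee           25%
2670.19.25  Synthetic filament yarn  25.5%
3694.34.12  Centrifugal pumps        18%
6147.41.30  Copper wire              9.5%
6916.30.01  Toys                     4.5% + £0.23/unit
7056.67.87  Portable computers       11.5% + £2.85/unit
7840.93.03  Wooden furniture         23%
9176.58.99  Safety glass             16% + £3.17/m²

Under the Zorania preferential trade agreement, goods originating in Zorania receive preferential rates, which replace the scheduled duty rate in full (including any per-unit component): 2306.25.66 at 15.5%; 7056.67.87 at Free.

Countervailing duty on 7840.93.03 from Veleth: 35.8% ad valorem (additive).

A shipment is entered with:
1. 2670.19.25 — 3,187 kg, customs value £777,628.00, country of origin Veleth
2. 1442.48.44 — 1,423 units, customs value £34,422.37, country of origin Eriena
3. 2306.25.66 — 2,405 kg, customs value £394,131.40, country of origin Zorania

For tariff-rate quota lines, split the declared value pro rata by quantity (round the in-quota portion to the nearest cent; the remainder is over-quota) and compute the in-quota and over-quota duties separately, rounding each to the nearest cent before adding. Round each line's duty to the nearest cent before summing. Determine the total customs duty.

£260,246.07

Line 1 (2670.19.25, Veleth, 3,187 kg, £777,628.00):
Base rate for 2670.19.25 is 25.5%.
Duty = £777,628.00 × 25.5% = £198,295.14.
Line 2 (1442.48.44, Eriena, 1,423 units, £34,422.37):
Code 1442.48.44 is under a tariff-rate quota (threshold 2,408 units). Quantity 1,423 units is within the quota, so the in-quota rate 2.5% applies to the full value.
Duty = £34,422.37 × 2.5% = £860.56.
Line 3 (2306.25.66, Zorania, 2,405 kg, £394,131.40):
Base rate for 2306.25.66 is 25%.
Origin Zorania qualifies under the Faristan–Zorania agreement and 2306.25.66 is covered: preferential rate 15.5% applies instead.
Duty = £394,131.40 × 15.5% = £61,090.37.
Total = £198,295.14 + £860.56 + £61,090.37 = £260,246.07.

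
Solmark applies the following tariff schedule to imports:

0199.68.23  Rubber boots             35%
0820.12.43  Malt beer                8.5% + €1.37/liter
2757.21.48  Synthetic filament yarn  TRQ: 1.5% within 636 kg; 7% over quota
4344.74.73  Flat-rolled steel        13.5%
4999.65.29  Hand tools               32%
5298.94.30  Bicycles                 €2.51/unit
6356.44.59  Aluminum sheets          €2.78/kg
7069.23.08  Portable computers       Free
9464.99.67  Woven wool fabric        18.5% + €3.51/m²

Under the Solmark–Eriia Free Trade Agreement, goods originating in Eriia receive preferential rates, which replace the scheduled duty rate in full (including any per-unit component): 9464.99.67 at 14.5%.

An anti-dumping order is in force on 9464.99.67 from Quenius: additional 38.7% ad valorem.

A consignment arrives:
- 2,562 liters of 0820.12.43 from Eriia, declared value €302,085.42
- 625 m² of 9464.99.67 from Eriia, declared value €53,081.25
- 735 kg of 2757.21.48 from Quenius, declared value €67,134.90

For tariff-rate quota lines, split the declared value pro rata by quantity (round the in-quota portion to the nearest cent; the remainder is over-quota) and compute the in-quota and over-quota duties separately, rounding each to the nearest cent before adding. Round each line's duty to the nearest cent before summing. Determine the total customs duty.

€38,388.35

Line 1 (0820.12.43, Eriia, 2,562 liters, €302,085.42):
Base rate for 0820.12.43 is 8.5% + €1.37/liter.
Origin Eriia is the FTA partner but 0820.12.43 is not on the preference list; base rate stands.
Duty = €302,085.42 × 8.5% + 2,562 × €1.37 = €29,187.20.
Line 2 (9464.99.67, Eriia, 625 m², €53,081.25):
Base rate for 9464.99.67 is 18.5% + €3.51/m².
Origin Eriia qualifies under the Solmark–Eriia agreement and 9464.99.67 is covered: preferential rate 14.5% applies instead.
The additional-duty order on 9464.99.67 targets Quenius, not Eriia; it does not apply.
Duty = €53,081.25 × 14.5% = €7,696.78.
Line 3 (2757.21.48, Quenius, 735 kg, €67,134.90):
Code 2757.21.48 is under a tariff-rate quota (threshold 636 kg). In-quota: 636 kg at 1.5%; over-quota: 99 kg at 7%.
Pro-rata value split: in-quota = €67,134.90 × 636/735 = €58,092.24; over-quota = €67,134.90 − €58,092.24 = €9,042.66.
In-quota duty = €58,092.24 × 1.5% = €871.38. Over-quota duty = €9,042.66 × 7% = €632.99.
Line duty = €871.38 + €632.99 = €1,504.37.
Total = €29,187.20 + €7,696.78 + €1,504.37 = €38,388.35.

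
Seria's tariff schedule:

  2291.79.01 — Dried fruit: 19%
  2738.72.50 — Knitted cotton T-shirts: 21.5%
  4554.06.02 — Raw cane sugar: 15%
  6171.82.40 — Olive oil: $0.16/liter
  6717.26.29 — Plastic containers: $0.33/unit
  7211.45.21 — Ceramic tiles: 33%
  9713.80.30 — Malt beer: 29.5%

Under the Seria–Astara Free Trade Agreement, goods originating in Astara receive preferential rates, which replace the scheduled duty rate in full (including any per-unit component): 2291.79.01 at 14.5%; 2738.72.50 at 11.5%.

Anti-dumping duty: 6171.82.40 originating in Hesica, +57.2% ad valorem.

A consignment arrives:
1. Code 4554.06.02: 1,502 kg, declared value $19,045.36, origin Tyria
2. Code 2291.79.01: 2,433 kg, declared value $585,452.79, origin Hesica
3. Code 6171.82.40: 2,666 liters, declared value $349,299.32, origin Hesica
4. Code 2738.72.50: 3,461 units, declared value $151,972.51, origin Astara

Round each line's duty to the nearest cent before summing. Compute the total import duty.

$331,795.44

Line 1 (4554.06.02, Tyria, 1,502 kg, $19,045.36):
Base rate for 4554.06.02 is 15%.
Duty = $19,045.36 × 15% = $2,856.80.
Line 2 (2291.79.01, Hesica, 2,433 kg, $585,452.79):
Base rate for 2291.79.01 is 19%.
2291.79.01 has an FTA preferential rate, but origin Hesica is not Astara; base rate stands.
Duty = $585,452.79 × 19% = $111,236.03.
Line 3 (6171.82.40, Hesica, 2,666 liters, $349,299.32):
Base rate for 6171.82.40 is $0.16/liter.
Additional duty on 6171.82.40 from Hesica: +57.2% ad valorem. Applied ad valorem rate = 57.2%.
Duty = $349,299.32 × 57.2% + 2,666 × $0.16 = $200,225.77.
Line 4 (2738.72.50, Astara, 3,461 units, $151,972.51):
Base rate for 2738.72.50 is 21.5%.
Origin Astara qualifies under the Seria–Astara agreement and 2738.72.50 is covered: preferential rate 11.5% applies instead.
Duty = $151,972.51 × 11.5% = $17,476.84.
Total = $2,856.80 + $111,236.03 + $200,225.77 + $17,476.84 = $331,795.44.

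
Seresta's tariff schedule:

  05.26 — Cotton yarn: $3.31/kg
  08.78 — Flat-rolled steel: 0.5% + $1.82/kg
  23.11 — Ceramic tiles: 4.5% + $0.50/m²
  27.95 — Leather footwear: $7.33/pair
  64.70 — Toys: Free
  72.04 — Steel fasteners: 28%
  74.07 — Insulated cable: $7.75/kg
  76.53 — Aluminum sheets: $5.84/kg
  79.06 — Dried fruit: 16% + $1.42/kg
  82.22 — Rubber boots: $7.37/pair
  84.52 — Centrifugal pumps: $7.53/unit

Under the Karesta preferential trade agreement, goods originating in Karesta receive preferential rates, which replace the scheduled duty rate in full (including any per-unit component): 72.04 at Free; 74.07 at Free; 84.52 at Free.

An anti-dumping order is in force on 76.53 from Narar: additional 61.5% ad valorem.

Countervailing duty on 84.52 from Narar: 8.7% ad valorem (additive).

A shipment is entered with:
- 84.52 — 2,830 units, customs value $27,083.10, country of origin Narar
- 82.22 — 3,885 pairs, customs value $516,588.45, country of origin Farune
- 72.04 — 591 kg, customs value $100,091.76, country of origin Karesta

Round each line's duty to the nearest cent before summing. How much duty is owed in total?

$52,298.58

Line 1 (84.52, Narar, 2,830 units, $27,083.10):
Base rate for 84.52 is $7.53/unit.
84.52 has an FTA preferential rate, but origin Narar is not Karesta; base rate stands.
Additional duty on 84.52 from Narar: +8.7% ad valorem. Applied ad valorem rate = 8.7%.
Duty = $27,083.10 × 8.7% + 2,830 × $7.53 = $23,666.13.
Line 2 (82.22, Farune, 3,885 pairs, $516,588.45):
Base rate for 82.22 is $7.37/pair.
Duty = 3,885 × $7.37 = $28,632.45.
Line 3 (72.04, Karesta, 591 kg, $100,091.76):
Base rate for 72.04 is 28%.
Origin Karesta qualifies under the Seresta–Karesta agreement and 72.04 is covered: preferential rate Free applies instead.
Duty = $100,091.76 × 0% = $0.00.
Total = $23,666.13 + $28,632.45 + $0.00 = $52,298.58.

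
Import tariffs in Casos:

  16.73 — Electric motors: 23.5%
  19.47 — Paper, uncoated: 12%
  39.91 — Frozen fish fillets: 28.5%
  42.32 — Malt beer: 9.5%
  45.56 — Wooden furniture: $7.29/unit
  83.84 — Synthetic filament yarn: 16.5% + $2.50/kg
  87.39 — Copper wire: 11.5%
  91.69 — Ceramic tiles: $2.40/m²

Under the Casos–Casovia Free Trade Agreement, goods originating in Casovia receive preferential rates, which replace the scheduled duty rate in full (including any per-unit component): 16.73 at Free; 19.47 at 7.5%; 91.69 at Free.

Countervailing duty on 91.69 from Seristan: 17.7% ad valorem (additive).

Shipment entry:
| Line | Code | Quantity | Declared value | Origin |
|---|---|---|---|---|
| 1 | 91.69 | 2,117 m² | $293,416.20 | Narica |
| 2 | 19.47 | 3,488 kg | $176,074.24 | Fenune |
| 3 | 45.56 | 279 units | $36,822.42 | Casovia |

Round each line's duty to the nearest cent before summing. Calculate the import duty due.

Line 1 (91.69, Narica, 2,117 m², $293,416.20):
Base rate for 91.69 is $2.40/m².
91.69 has an FTA preferential rate, but origin Narica is not Casovia; base rate stands.
The additional-duty order on 91.69 targets Seristan, not Narica; it does not apply.
Duty = 2,117 × $2.40 = $5,080.80.
Line 2 (19.47, Fenune, 3,488 kg, $176,074.24):
Base rate for 19.47 is 12%.
19.47 has an FTA preferential rate, but origin Fenune is not Casovia; base rate stands.
Duty = $176,074.24 × 12% = $21,128.91.
Line 3 (45.56, Casovia, 279 units, $36,822.42):
Base rate for 45.56 is $7.29/unit.
Origin Casovia is the FTA partner but 45.56 is not on the preference list; base rate stands.
Duty = 279 × $7.29 = $2,033.91.
Total = $5,080.80 + $21,128.91 + $2,033.91 = $28,243.62.

$28,243.62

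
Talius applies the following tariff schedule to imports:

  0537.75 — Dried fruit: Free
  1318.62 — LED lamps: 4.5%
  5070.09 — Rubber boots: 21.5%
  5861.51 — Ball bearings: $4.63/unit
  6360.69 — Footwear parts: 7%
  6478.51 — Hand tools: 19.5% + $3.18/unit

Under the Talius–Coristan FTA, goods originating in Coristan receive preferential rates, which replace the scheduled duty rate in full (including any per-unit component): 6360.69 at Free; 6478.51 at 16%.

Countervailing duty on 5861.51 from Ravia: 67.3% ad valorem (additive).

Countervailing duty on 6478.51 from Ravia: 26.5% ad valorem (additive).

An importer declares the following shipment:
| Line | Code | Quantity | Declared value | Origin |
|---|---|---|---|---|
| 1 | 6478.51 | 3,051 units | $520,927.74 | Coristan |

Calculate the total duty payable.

$83,348.44

Line 1 (6478.51, Coristan, 3,051 units, $520,927.74):
Base rate for 6478.51 is 19.5% + $3.18/unit.
Origin Coristan qualifies under the Talius–Coristan agreement and 6478.51 is covered: preferential rate 16% applies instead.
The additional-duty order on 6478.51 targets Ravia, not Coristan; it does not apply.
Duty = $520,927.74 × 16% = $83,348.44.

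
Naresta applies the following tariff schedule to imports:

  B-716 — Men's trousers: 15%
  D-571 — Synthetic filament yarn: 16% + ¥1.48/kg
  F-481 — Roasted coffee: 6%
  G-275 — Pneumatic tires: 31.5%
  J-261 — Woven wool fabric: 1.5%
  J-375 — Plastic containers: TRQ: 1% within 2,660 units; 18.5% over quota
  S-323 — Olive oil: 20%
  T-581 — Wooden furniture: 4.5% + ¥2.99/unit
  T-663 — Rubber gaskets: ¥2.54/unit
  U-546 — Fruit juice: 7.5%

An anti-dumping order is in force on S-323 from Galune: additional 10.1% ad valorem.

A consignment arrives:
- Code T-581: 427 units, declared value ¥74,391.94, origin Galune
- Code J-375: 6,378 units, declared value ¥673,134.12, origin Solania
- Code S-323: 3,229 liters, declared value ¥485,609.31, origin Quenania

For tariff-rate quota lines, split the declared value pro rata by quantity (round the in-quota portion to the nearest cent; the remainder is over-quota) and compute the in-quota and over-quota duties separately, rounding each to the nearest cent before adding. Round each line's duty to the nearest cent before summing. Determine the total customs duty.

¥177,147.17

Line 1 (T-581, Galune, 427 units, ¥74,391.94):
Base rate for T-581 is 4.5% + ¥2.99/unit.
Duty = ¥74,391.94 × 4.5% + 427 × ¥2.99 = ¥4,624.37.
Line 2 (J-375, Solania, 6,378 units, ¥673,134.12):
Code J-375 is under a tariff-rate quota (threshold 2,660 units). In-quota: 2,660 units at 1%; over-quota: 3,718 units at 18.5%.
Pro-rata value split: in-quota = ¥673,134.12 × 2,660/6,378 = ¥280,736.40; over-quota = ¥673,134.12 − ¥280,736.40 = ¥392,397.72.
In-quota duty = ¥280,736.40 × 1% = ¥2,807.36. Over-quota duty = ¥392,397.72 × 18.5% = ¥72,593.58.
Line duty = ¥2,807.36 + ¥72,593.58 = ¥75,400.94.
Line 3 (S-323, Quenania, 3,229 liters, ¥485,609.31):
Base rate for S-323 is 20%.
The additional-duty order on S-323 targets Galune, not Quenania; it does not apply.
Duty = ¥485,609.31 × 20% = ¥97,121.86.
Total = ¥4,624.37 + ¥75,400.94 + ¥97,121.86 = ¥177,147.17.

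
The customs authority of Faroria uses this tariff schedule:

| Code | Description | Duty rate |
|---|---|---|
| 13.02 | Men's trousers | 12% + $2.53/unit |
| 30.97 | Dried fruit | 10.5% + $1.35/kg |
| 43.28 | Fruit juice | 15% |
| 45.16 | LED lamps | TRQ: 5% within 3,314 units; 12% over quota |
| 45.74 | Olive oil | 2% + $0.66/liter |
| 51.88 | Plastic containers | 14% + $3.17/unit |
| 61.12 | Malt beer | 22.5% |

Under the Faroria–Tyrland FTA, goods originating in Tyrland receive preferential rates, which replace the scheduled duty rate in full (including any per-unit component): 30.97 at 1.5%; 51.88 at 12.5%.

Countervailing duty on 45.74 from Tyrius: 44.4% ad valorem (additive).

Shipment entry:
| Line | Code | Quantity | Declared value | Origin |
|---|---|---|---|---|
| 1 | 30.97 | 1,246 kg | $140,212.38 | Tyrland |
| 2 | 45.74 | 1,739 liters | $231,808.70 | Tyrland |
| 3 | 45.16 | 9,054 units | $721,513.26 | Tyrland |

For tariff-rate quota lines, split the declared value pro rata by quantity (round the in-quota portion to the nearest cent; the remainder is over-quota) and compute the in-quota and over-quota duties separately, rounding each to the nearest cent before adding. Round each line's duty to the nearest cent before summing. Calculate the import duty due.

Line 1 (30.97, Tyrland, 1,246 kg, $140,212.38):
Base rate for 30.97 is 10.5% + $1.35/kg.
Origin Tyrland qualifies under the Faroria–Tyrland agreement and 30.97 is covered: preferential rate 1.5% applies instead.
Duty = $140,212.38 × 1.5% = $2,103.19.
Line 2 (45.74, Tyrland, 1,739 liters, $231,808.70):
Base rate for 45.74 is 2% + $0.66/liter.
Origin Tyrland is the FTA partner but 45.74 is not on the preference list; base rate stands.
The additional-duty order on 45.74 targets Tyrius, not Tyrland; it does not apply.
Duty = $231,808.70 × 2% + 1,739 × $0.66 = $5,783.91.
Line 3 (45.16, Tyrland, 9,054 units, $721,513.26):
Code 45.16 is under a tariff-rate quota (threshold 3,314 units). In-quota: 3,314 units at 5%; over-quota: 5,740 units at 12%.
Pro-rata value split: in-quota = $721,513.26 × 3,314/9,054 = $264,092.66; over-quota = $721,513.26 − $264,092.66 = $457,420.60.
In-quota duty = $264,092.66 × 5% = $13,204.63. Over-quota duty = $457,420.60 × 12% = $54,890.47.
Line duty = $13,204.63 + $54,890.47 = $68,095.10.
Total = $2,103.19 + $5,783.91 + $68,095.10 = $75,982.20.

$75,982.20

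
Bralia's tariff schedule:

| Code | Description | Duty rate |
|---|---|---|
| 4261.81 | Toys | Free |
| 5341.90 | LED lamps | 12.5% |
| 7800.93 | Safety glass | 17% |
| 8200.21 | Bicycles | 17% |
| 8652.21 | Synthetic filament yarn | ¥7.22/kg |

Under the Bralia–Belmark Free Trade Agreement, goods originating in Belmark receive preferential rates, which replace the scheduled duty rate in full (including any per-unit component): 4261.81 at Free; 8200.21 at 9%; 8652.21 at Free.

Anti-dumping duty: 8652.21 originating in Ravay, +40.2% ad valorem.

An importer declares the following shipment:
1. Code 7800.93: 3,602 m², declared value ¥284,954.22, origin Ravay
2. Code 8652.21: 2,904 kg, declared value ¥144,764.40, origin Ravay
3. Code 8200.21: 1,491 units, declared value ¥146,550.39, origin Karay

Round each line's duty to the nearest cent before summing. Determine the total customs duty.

¥152,517.96

Line 1 (7800.93, Ravay, 3,602 m², ¥284,954.22):
Base rate for 7800.93 is 17%.
Duty = ¥284,954.22 × 17% = ¥48,442.22.
Line 2 (8652.21, Ravay, 2,904 kg, ¥144,764.40):
Base rate for 8652.21 is ¥7.22/kg.
8652.21 has an FTA preferential rate, but origin Ravay is not Belmark; base rate stands.
Additional duty on 8652.21 from Ravay: +40.2% ad valorem. Applied ad valorem rate = 40.2%.
Duty = ¥144,764.40 × 40.2% + 2,904 × ¥7.22 = ¥79,162.17.
Line 3 (8200.21, Karay, 1,491 units, ¥146,550.39):
Base rate for 8200.21 is 17%.
8200.21 has an FTA preferential rate, but origin Karay is not Belmark; base rate stands.
Duty = ¥146,550.39 × 17% = ¥24,913.57.
Total = ¥48,442.22 + ¥79,162.17 + ¥24,913.57 = ¥152,517.96.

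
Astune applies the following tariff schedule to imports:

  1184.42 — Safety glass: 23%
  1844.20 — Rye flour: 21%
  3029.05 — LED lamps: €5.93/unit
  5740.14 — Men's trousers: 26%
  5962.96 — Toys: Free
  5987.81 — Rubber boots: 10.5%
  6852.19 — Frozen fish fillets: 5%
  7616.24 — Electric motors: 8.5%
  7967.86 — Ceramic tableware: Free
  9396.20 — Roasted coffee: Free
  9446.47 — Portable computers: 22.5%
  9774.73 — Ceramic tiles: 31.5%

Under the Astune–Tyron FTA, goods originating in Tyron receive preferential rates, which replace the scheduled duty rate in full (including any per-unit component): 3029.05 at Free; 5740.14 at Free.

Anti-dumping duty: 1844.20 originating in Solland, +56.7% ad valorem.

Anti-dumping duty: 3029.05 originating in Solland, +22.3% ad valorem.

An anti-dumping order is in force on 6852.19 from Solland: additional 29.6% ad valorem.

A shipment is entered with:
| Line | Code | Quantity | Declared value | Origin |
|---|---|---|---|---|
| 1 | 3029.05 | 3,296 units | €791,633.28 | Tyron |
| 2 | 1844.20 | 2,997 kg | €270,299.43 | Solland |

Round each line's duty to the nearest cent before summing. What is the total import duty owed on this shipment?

Line 1 (3029.05, Tyron, 3,296 units, €791,633.28):
Base rate for 3029.05 is €5.93/unit.
Origin Tyron qualifies under the Astune–Tyron agreement and 3029.05 is covered: preferential rate Free applies instead.
The additional-duty order on 3029.05 targets Solland, not Tyron; it does not apply.
Duty = €791,633.28 × 0% = €0.00.
Line 2 (1844.20, Solland, 2,997 kg, €270,299.43):
Base rate for 1844.20 is 21%.
Additional duty on 1844.20 from Solland: +56.7%. Applied ad valorem rate: 21% + 56.7% = 77.7%.
Duty = €270,299.43 × 77.7% = €210,022.66.
Total = €0.00 + €210,022.66 = €210,022.66.

€210,022.66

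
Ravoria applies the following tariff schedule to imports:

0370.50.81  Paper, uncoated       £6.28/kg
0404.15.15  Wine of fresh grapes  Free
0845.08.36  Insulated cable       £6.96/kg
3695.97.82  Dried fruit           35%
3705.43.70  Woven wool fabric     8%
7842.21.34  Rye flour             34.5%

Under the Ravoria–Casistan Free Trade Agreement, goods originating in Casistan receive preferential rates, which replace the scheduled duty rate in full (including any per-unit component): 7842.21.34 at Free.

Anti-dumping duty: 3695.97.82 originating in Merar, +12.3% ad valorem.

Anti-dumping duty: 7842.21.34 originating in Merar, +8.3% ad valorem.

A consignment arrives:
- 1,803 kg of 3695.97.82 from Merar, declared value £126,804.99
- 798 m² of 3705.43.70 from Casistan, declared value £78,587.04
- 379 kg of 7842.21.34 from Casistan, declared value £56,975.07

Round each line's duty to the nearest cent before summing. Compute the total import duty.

£66,265.72

Line 1 (3695.97.82, Merar, 1,803 kg, £126,804.99):
Base rate for 3695.97.82 is 35%.
Additional duty on 3695.97.82 from Merar: +12.3%. Applied ad valorem rate: 35% + 12.3% = 47.3%.
Duty = £126,804.99 × 47.3% = £59,978.76.
Line 2 (3705.43.70, Casistan, 798 m², £78,587.04):
Base rate for 3705.43.70 is 8%.
Origin Casistan is the FTA partner but 3705.43.70 is not on the preference list; base rate stands.
Duty = £78,587.04 × 8% = £6,286.96.
Line 3 (7842.21.34, Casistan, 379 kg, £56,975.07):
Base rate for 7842.21.34 is 34.5%.
Origin Casistan qualifies under the Ravoria–Casistan agreement and 7842.21.34 is covered: preferential rate Free applies instead.
The additional-duty order on 7842.21.34 targets Merar, not Casistan; it does not apply.
Duty = £56,975.07 × 0% = £0.00.
Total = £59,978.76 + £6,286.96 + £0.00 = £66,265.72.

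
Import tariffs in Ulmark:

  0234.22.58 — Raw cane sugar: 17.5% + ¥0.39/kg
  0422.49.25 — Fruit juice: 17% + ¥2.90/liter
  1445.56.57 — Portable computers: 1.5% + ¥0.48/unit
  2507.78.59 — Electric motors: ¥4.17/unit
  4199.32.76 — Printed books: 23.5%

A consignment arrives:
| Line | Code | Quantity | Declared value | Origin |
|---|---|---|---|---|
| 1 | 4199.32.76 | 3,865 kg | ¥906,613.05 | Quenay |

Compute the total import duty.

Line 1 (4199.32.76, Quenay, 3,865 kg, ¥906,613.05):
Base rate for 4199.32.76 is 23.5%.
Duty = ¥906,613.05 × 23.5% = ¥213,054.07.

¥213,054.07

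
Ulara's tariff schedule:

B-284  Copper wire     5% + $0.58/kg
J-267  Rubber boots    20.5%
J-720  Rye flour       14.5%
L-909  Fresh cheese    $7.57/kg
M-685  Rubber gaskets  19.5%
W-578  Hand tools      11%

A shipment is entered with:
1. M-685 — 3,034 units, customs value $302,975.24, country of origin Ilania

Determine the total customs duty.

Line 1 (M-685, Ilania, 3,034 units, $302,975.24):
Base rate for M-685 is 19.5%.
Duty = $302,975.24 × 19.5% = $59,080.17.

$59,080.17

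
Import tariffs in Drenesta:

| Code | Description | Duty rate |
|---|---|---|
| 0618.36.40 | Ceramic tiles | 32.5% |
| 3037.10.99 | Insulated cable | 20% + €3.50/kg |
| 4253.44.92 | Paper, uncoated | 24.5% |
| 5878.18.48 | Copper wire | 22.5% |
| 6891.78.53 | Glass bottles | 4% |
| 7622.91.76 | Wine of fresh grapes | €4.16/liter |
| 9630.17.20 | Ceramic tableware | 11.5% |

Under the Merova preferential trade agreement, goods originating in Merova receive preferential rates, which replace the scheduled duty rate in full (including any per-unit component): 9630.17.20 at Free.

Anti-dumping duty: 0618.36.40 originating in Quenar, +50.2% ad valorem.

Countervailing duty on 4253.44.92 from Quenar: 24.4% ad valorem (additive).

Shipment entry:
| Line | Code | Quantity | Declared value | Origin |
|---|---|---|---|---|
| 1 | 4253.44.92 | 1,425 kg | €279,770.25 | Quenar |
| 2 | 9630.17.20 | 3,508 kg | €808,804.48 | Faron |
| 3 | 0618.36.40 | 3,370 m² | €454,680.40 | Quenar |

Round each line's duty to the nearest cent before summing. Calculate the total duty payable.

Line 1 (4253.44.92, Quenar, 1,425 kg, €279,770.25):
Base rate for 4253.44.92 is 24.5%.
Additional duty on 4253.44.92 from Quenar: +24.4%. Applied ad valorem rate: 24.5% + 24.4% = 48.9%.
Duty = €279,770.25 × 48.9% = €136,807.65.
Line 2 (9630.17.20, Faron, 3,508 kg, €808,804.48):
Base rate for 9630.17.20 is 11.5%.
9630.17.20 has an FTA preferential rate, but origin Faron is not Merova; base rate stands.
Duty = €808,804.48 × 11.5% = €93,012.52.
Line 3 (0618.36.40, Quenar, 3,370 m², €454,680.40):
Base rate for 0618.36.40 is 32.5%.
Additional duty on 0618.36.40 from Quenar: +50.2%. Applied ad valorem rate: 32.5% + 50.2% = 82.7%.
Duty = €454,680.40 × 82.7% = €376,020.69.
Total = €136,807.65 + €93,012.52 + €376,020.69 = €605,840.86.

€605,840.86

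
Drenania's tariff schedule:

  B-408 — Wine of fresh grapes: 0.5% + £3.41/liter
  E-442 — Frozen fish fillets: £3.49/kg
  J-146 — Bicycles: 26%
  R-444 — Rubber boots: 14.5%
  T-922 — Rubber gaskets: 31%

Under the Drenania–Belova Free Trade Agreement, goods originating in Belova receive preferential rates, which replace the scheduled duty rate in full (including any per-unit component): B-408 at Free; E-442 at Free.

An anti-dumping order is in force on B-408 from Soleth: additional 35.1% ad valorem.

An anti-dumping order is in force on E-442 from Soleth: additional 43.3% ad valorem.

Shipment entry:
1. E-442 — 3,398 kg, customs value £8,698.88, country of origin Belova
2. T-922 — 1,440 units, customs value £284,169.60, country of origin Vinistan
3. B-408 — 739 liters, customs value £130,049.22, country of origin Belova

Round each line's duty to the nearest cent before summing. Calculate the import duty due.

Line 1 (E-442, Belova, 3,398 kg, £8,698.88):
Base rate for E-442 is £3.49/kg.
Origin Belova qualifies under the Drenania–Belova agreement and E-442 is covered: preferential rate Free applies instead.
The additional-duty order on E-442 targets Soleth, not Belova; it does not apply.
Duty = £8,698.88 × 0% = £0.00.
Line 2 (T-922, Vinistan, 1,440 units, £284,169.60):
Base rate for T-922 is 31%.
Duty = £284,169.60 × 31% = £88,092.58.
Line 3 (B-408, Belova, 739 liters, £130,049.22):
Base rate for B-408 is 0.5% + £3.41/liter.
Origin Belova qualifies under the Drenania–Belova agreement and B-408 is covered: preferential rate Free applies instead.
The additional-duty order on B-408 targets Soleth, not Belova; it does not apply.
Duty = £130,049.22 × 0% = £0.00.
Total = £0.00 + £88,092.58 + £0.00 = £88,092.58.

£88,092.58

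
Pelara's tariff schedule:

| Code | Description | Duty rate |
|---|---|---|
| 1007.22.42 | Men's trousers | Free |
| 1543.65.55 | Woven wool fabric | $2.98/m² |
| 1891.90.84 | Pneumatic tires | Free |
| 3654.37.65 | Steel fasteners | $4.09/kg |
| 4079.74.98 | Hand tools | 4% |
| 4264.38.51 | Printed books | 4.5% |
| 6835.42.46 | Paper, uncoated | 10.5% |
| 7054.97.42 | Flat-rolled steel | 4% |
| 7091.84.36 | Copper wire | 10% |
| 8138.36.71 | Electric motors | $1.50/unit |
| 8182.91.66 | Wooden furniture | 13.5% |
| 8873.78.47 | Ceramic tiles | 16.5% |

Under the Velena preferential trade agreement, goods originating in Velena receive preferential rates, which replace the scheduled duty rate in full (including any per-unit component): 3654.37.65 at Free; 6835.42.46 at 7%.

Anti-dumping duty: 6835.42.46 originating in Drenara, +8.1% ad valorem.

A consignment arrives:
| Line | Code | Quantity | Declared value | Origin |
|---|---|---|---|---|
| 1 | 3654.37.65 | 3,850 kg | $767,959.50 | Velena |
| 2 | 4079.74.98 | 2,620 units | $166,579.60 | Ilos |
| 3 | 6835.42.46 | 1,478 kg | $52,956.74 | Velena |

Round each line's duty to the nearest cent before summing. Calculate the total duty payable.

Line 1 (3654.37.65, Velena, 3,850 kg, $767,959.50):
Base rate for 3654.37.65 is $4.09/kg.
Origin Velena qualifies under the Pelara–Velena agreement and 3654.37.65 is covered: preferential rate Free applies instead.
Duty = $767,959.50 × 0% = $0.00.
Line 2 (4079.74.98, Ilos, 2,620 units, $166,579.60):
Base rate for 4079.74.98 is 4%.
Duty = $166,579.60 × 4% = $6,663.18.
Line 3 (6835.42.46, Velena, 1,478 kg, $52,956.74):
Base rate for 6835.42.46 is 10.5%.
Origin Velena qualifies under the Pelara–Velena agreement and 6835.42.46 is covered: preferential rate 7% applies instead.
The additional-duty order on 6835.42.46 targets Drenara, not Velena; it does not apply.
Duty = $52,956.74 × 7% = $3,706.97.
Total = $0.00 + $6,663.18 + $3,706.97 = $10,370.15.

$10,370.15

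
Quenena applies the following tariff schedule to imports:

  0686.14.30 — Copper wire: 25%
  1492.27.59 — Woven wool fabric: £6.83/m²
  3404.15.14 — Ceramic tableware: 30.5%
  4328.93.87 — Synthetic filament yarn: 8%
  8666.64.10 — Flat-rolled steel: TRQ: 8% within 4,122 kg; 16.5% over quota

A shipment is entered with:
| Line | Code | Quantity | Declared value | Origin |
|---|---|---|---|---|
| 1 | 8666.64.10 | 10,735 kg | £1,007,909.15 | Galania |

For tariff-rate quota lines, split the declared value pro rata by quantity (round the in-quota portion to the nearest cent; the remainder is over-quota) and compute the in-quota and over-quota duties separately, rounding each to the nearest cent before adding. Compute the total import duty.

£133,408.77

Line 1 (8666.64.10, Galania, 10,735 kg, £1,007,909.15):
Code 8666.64.10 is under a tariff-rate quota (threshold 4,122 kg). In-quota: 4,122 kg at 8%; over-quota: 6,613 kg at 16.5%.
Pro-rata value split: in-quota = £1,007,909.15 × 4,122/10,735 = £387,014.58; over-quota = £1,007,909.15 − £387,014.58 = £620,894.57.
In-quota duty = £387,014.58 × 8% = £30,961.17. Over-quota duty = £620,894.57 × 16.5% = £102,447.60.
Line duty = £30,961.17 + £102,447.60 = £133,408.77.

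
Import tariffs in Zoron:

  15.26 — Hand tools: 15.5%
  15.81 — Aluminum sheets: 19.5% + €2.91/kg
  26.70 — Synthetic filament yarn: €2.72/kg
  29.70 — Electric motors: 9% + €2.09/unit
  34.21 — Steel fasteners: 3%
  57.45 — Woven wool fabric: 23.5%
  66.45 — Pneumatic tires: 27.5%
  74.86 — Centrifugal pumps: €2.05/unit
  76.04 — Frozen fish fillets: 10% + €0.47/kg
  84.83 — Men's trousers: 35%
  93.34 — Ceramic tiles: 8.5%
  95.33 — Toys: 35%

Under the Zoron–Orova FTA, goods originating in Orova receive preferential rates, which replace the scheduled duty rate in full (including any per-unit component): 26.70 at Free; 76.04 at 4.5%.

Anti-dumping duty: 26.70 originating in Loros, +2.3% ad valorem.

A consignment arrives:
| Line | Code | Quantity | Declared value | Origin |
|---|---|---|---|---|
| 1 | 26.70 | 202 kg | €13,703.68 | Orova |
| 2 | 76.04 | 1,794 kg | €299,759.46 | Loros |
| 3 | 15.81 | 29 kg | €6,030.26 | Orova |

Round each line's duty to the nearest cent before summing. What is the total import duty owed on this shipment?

€32,079.42

Line 1 (26.70, Orova, 202 kg, €13,703.68):
Base rate for 26.70 is €2.72/kg.
Origin Orova qualifies under the Zoron–Orova agreement and 26.70 is covered: preferential rate Free applies instead.
The additional-duty order on 26.70 targets Loros, not Orova; it does not apply.
Duty = €13,703.68 × 0% = €0.00.
Line 2 (76.04, Loros, 1,794 kg, €299,759.46):
Base rate for 76.04 is 10% + €0.47/kg.
76.04 has an FTA preferential rate, but origin Loros is not Orova; base rate stands.
Duty = €299,759.46 × 10% + 1,794 × €0.47 = €30,819.13.
Line 3 (15.81, Orova, 29 kg, €6,030.26):
Base rate for 15.81 is 19.5% + €2.91/kg.
Origin Orova is the FTA partner but 15.81 is not on the preference list; base rate stands.
Duty = €6,030.26 × 19.5% + 29 × €2.91 = €1,260.29.
Total = €0.00 + €30,819.13 + €1,260.29 = €32,079.42.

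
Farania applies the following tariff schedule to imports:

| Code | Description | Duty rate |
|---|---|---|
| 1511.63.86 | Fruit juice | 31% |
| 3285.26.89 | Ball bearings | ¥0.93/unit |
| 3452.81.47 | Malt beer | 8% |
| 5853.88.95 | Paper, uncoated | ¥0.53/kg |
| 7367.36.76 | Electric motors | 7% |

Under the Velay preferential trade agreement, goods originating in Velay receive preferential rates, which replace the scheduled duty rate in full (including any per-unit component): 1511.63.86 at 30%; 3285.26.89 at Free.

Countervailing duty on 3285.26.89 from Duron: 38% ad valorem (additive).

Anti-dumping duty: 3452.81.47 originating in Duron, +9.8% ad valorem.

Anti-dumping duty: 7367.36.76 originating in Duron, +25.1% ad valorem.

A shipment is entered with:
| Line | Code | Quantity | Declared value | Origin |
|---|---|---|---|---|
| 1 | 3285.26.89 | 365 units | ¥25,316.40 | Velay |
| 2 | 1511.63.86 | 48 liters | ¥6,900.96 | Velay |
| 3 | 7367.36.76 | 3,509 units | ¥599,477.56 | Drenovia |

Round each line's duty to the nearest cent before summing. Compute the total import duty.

¥44,033.72

Line 1 (3285.26.89, Velay, 365 units, ¥25,316.40):
Base rate for 3285.26.89 is ¥0.93/unit.
Origin Velay qualifies under the Farania–Velay agreement and 3285.26.89 is covered: preferential rate Free applies instead.
The additional-duty order on 3285.26.89 targets Duron, not Velay; it does not apply.
Duty = ¥25,316.40 × 0% = ¥0.00.
Line 2 (1511.63.86, Velay, 48 liters, ¥6,900.96):
Base rate for 1511.63.86 is 31%.
Origin Velay qualifies under the Farania–Velay agreement and 1511.63.86 is covered: preferential rate 30% applies instead.
Duty = ¥6,900.96 × 30% = ¥2,070.29.
Line 3 (7367.36.76, Drenovia, 3,509 units, ¥599,477.56):
Base rate for 7367.36.76 is 7%.
The additional-duty order on 7367.36.76 targets Duron, not Drenovia; it does not apply.
Duty = ¥599,477.56 × 7% = ¥41,963.43.
Total = ¥0.00 + ¥2,070.29 + ¥41,963.43 = ¥44,033.72.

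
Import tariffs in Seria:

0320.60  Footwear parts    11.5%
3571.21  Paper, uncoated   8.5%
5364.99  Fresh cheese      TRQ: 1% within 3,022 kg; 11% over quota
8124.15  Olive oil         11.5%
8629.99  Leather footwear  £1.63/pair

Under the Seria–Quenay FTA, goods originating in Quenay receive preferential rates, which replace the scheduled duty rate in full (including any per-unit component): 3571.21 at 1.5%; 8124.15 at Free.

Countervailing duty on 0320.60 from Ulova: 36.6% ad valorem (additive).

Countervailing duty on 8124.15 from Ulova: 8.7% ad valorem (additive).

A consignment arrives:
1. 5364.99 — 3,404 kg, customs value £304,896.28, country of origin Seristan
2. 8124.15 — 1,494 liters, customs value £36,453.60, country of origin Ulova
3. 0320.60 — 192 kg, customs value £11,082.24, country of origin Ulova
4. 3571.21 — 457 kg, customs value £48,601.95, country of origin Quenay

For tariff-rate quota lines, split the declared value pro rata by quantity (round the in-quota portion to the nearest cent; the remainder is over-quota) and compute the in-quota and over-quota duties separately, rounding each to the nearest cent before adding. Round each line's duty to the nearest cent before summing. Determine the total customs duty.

£19,893.76

Line 1 (5364.99, Seristan, 3,404 kg, £304,896.28):
Code 5364.99 is under a tariff-rate quota (threshold 3,022 kg). In-quota: 3,022 kg at 1%; over-quota: 382 kg at 11%.
Pro-rata value split: in-quota = £304,896.28 × 3,022/3,404 = £270,680.54; over-quota = £304,896.28 − £270,680.54 = £34,215.74.
In-quota duty = £270,680.54 × 1% = £2,706.81. Over-quota duty = £34,215.74 × 11% = £3,763.73.
Line duty = £2,706.81 + £3,763.73 = £6,470.54.
Line 2 (8124.15, Ulova, 1,494 liters, £36,453.60):
Base rate for 8124.15 is 11.5%.
8124.15 has an FTA preferential rate, but origin Ulova is not Quenay; base rate stands.
Additional duty on 8124.15 from Ulova: +8.7%. Applied ad valorem rate: 11.5% + 8.7% = 20.2%.
Duty = £36,453.60 × 20.2% = £7,363.63.
Line 3 (0320.60, Ulova, 192 kg, £11,082.24):
Base rate for 0320.60 is 11.5%.
Additional duty on 0320.60 from Ulova: +36.6%. Applied ad valorem rate: 11.5% + 36.6% = 48.1%.
Duty = £11,082.24 × 48.1% = £5,330.56.
Line 4 (3571.21, Quenay, 457 kg, £48,601.95):
Base rate for 3571.21 is 8.5%.
Origin Quenay qualifies under the Seria–Quenay agreement and 3571.21 is covered: preferential rate 1.5% applies instead.
Duty = £48,601.95 × 1.5% = £729.03.
Total = £6,470.54 + £7,363.63 + £5,330.56 + £729.03 = £19,893.76.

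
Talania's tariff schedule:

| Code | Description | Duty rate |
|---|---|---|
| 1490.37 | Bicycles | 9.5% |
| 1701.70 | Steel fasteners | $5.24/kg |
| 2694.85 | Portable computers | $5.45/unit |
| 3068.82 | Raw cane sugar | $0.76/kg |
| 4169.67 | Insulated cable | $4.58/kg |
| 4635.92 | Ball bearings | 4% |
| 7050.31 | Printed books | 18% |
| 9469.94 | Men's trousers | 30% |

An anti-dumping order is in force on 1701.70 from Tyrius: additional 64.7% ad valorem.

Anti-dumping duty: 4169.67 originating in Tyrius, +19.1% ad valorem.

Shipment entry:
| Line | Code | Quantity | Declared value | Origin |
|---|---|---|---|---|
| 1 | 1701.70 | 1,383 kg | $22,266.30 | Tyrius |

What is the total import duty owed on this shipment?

$21,653.22

Line 1 (1701.70, Tyrius, 1,383 kg, $22,266.30):
Base rate for 1701.70 is $5.24/kg.
Additional duty on 1701.70 from Tyrius: +64.7% ad valorem. Applied ad valorem rate = 64.7%.
Duty = $22,266.30 × 64.7% + 1,383 × $5.24 = $21,653.22.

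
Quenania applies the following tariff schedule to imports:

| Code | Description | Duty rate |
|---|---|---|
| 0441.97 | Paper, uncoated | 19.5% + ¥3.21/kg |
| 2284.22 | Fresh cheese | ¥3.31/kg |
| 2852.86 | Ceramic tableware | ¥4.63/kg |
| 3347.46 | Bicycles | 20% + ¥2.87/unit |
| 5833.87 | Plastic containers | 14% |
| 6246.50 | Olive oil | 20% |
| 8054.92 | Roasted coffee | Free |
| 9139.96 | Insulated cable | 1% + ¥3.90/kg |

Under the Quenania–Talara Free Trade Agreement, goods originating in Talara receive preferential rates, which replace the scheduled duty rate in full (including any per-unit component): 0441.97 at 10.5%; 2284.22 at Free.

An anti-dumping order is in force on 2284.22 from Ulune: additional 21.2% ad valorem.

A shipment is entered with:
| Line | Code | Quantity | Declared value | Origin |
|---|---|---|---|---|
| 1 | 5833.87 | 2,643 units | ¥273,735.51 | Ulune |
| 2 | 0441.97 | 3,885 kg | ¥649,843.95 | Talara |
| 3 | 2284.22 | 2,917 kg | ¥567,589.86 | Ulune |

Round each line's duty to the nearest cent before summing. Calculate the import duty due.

¥236,540.90

Line 1 (5833.87, Ulune, 2,643 units, ¥273,735.51):
Base rate for 5833.87 is 14%.
Duty = ¥273,735.51 × 14% = ¥38,322.97.
Line 2 (0441.97, Talara, 3,885 kg, ¥649,843.95):
Base rate for 0441.97 is 19.5% + ¥3.21/kg.
Origin Talara qualifies under the Quenania–Talara agreement and 0441.97 is covered: preferential rate 10.5% applies instead.
Duty = ¥649,843.95 × 10.5% = ¥68,233.61.
Line 3 (2284.22, Ulune, 2,917 kg, ¥567,589.86):
Base rate for 2284.22 is ¥3.31/kg.
2284.22 has an FTA preferential rate, but origin Ulune is not Talara; base rate stands.
Additional duty on 2284.22 from Ulune: +21.2% ad valorem. Applied ad valorem rate = 21.2%.
Duty = ¥567,589.86 × 21.2% + 2,917 × ¥3.31 = ¥129,984.32.
Total = ¥38,322.97 + ¥68,233.61 + ¥129,984.32 = ¥236,540.90.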